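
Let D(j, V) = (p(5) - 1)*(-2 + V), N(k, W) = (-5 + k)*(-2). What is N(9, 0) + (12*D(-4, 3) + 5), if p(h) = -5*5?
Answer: -315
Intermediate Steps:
N(k, W) = 10 - 2*k
p(h) = -25
D(j, V) = 52 - 26*V (D(j, V) = (-25 - 1)*(-2 + V) = -26*(-2 + V) = 52 - 26*V)
N(9, 0) + (12*D(-4, 3) + 5) = (10 - 2*9) + (12*(52 - 26*3) + 5) = (10 - 18) + (12*(52 - 78) + 5) = -8 + (12*(-26) + 5) = -8 + (-312 + 5) = -8 - 307 = -315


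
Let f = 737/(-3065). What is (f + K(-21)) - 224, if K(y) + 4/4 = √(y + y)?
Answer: -690362/3065 + I*√42 ≈ -225.24 + 6.4807*I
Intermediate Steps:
K(y) = -1 + √2*√y (K(y) = -1 + √(y + y) = -1 + √(2*y) = -1 + √2*√y)
f = -737/3065 (f = 737*(-1/3065) = -737/3065 ≈ -0.24046)
(f + K(-21)) - 224 = (-737/3065 + (-1 + √2*√(-21))) - 224 = (-737/3065 + (-1 + √2*(I*√21))) - 224 = (-737/3065 + (-1 + I*√42)) - 224 = (-3802/3065 + I*√42) - 224 = -690362/3065 + I*√42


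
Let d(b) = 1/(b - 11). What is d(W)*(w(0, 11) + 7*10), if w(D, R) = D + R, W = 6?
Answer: -81/5 ≈ -16.200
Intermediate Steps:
d(b) = 1/(-11 + b)
d(W)*(w(0, 11) + 7*10) = ((0 + 11) + 7*10)/(-11 + 6) = (11 + 70)/(-5) = -⅕*81 = -81/5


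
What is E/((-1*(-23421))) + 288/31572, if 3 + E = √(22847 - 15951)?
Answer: 61579/6846739 + 4*√431/23421 ≈ 0.012540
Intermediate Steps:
E = -3 + 4*√431 (E = -3 + √(22847 - 15951) = -3 + √6896 = -3 + 4*√431 ≈ 80.042)
E/((-1*(-23421))) + 288/31572 = (-3 + 4*√431)/((-1*(-23421))) + 288/31572 = (-3 + 4*√431)/23421 + 288*(1/31572) = (-3 + 4*√431)*(1/23421) + 8/877 = (-1/7807 + 4*√431/23421) + 8/877 = 61579/6846739 + 4*√431/23421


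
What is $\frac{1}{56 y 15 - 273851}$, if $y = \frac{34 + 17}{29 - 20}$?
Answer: $- \frac{1}{269091} \approx -3.7162 \cdot 10^{-6}$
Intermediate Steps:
$y = \frac{17}{3}$ ($y = \frac{51}{9} = 51 \cdot \frac{1}{9} = \frac{17}{3} \approx 5.6667$)
$\frac{1}{56 y 15 - 273851} = \frac{1}{56 \cdot \frac{17}{3} \cdot 15 - 273851} = \frac{1}{\frac{952}{3} \cdot 15 - 273851} = \frac{1}{4760 - 273851} = \frac{1}{-269091} = - \frac{1}{269091}$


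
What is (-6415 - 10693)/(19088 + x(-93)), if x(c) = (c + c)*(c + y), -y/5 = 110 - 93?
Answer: -4277/13049 ≈ -0.32776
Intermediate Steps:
y = -85 (y = -5*(110 - 93) = -5*17 = -85)
x(c) = 2*c*(-85 + c) (x(c) = (c + c)*(c - 85) = (2*c)*(-85 + c) = 2*c*(-85 + c))
(-6415 - 10693)/(19088 + x(-93)) = (-6415 - 10693)/(19088 + 2*(-93)*(-85 - 93)) = -17108/(19088 + 2*(-93)*(-178)) = -17108/(19088 + 33108) = -17108/52196 = -17108*1/52196 = -4277/13049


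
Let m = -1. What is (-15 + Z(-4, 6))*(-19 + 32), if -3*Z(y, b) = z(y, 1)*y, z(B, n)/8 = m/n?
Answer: -1001/3 ≈ -333.67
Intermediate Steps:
z(B, n) = -8/n (z(B, n) = 8*(-1/n) = -8/n)
Z(y, b) = 8*y/3 (Z(y, b) = -(-8/1)*y/3 = -(-8*1)*y/3 = -(-8)*y/3 = 8*y/3)
(-15 + Z(-4, 6))*(-19 + 32) = (-15 + (8/3)*(-4))*(-19 + 32) = (-15 - 32/3)*13 = -77/3*13 = -1001/3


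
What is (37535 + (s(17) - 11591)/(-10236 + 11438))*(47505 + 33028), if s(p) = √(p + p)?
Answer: 3632479540307/1202 + 80533*√34/1202 ≈ 3.0220e+9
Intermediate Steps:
s(p) = √2*√p (s(p) = √(2*p) = √2*√p)
(37535 + (s(17) - 11591)/(-10236 + 11438))*(47505 + 33028) = (37535 + (√2*√17 - 11591)/(-10236 + 11438))*(47505 + 33028) = (37535 + (√34 - 11591)/1202)*80533 = (37535 + (-11591 + √34)*(1/1202))*80533 = (37535 + (-11591/1202 + √34/1202))*80533 = (45105479/1202 + √34/1202)*80533 = 3632479540307/1202 + 80533*√34/1202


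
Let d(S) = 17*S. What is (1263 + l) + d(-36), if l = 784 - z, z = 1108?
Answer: 327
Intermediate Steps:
l = -324 (l = 784 - 1*1108 = 784 - 1108 = -324)
(1263 + l) + d(-36) = (1263 - 324) + 17*(-36) = 939 - 612 = 327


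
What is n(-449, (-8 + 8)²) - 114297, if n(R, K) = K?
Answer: -114297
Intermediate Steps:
n(-449, (-8 + 8)²) - 114297 = (-8 + 8)² - 114297 = 0² - 114297 = 0 - 114297 = -114297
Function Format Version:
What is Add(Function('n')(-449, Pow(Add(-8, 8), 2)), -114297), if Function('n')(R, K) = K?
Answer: -114297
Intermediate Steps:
Add(Function('n')(-449, Pow(Add(-8, 8), 2)), -114297) = Add(Pow(Add(-8, 8), 2), -114297) = Add(Pow(0, 2), -114297) = Add(0, -114297) = -114297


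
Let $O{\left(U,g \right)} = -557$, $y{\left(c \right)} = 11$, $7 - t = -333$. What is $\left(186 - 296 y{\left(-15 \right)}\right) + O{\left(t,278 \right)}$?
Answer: $-3627$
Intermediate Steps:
$t = 340$ ($t = 7 - -333 = 7 + 333 = 340$)
$\left(186 - 296 y{\left(-15 \right)}\right) + O{\left(t,278 \right)} = \left(186 - 3256\right) - 557 = -3070 - 557 = -3627$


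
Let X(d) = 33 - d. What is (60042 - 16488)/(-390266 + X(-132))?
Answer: -43554/390101 ≈ -0.11165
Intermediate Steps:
(60042 - 16488)/(-390266 + X(-132)) = (60042 - 16488)/(-390266 + (33 - 1*(-132))) = 43554/(-390266 + (33 + 132)) = 43554/(-390266 + 165) = 43554/(-390101) = 43554*(-1/390101) = -43554/390101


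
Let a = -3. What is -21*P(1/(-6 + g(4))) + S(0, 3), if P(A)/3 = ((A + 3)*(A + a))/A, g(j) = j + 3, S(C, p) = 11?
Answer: 515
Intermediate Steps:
g(j) = 3 + j
P(A) = 3*(-3 + A)*(3 + A)/A (P(A) = 3*(((A + 3)*(A - 3))/A) = 3*(((3 + A)*(-3 + A))/A) = 3*(((-3 + A)*(3 + A))/A) = 3*((-3 + A)*(3 + A)/A) = 3*(-3 + A)*(3 + A)/A)
-21*P(1/(-6 + g(4))) + S(0, 3) = -21*(-27/(1/(-6 + (3 + 4))) + 3/(-6 + (3 + 4))) + 11 = -21*(-27/(1/(-6 + 7)) + 3/(-6 + 7)) + 11 = -21*(-27/(1/1) + 3/1) + 11 = -21*(-27/1 + 3*1) + 11 = -21*(-27*1 + 3) + 11 = -21*(-27 + 3) + 11 = -21*(-24) + 11 = 504 + 11 = 515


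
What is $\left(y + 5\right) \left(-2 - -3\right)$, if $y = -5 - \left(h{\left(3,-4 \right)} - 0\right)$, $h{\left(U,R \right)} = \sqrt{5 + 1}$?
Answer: $- \sqrt{6} \approx -2.4495$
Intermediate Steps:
$h{\left(U,R \right)} = \sqrt{6}$
$y = -5 - \sqrt{6}$ ($y = -5 - \left(\sqrt{6} - 0\right) = -5 - \left(\sqrt{6} + 0\right) = -5 - \sqrt{6} \approx -7.4495$)
$\left(y + 5\right) \left(-2 - -3\right) = \left(\left(-5 - \sqrt{6}\right) + 5\right) \left(-2 - -3\right) = - \sqrt{6} \left(-2 + 3\right) = - \sqrt{6} \cdot 1 = - \sqrt{6}$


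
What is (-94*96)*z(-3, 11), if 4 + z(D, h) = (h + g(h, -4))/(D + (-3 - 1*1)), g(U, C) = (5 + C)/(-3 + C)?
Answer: 2454528/49 ≈ 50092.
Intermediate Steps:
g(U, C) = (5 + C)/(-3 + C)
z(D, h) = -4 + (-⅐ + h)/(-4 + D) (z(D, h) = -4 + (h + (5 - 4)/(-3 - 4))/(D + (-3 - 1*1)) = -4 + (h + 1/(-7))/(D + (-3 - 1)) = -4 + (h - ⅐*1)/(D - 4) = -4 + (h - ⅐)/(-4 + D) = -4 + (-⅐ + h)/(-4 + D))
(-94*96)*z(-3, 11) = (-94*96)*((111/7 + 11 - 4*(-3))/(-4 - 3)) = -9024*(111/7 + 11 + 12)/(-7) = -(-9024)*272/(7*7) = -9024*(-272/49) = 2454528/49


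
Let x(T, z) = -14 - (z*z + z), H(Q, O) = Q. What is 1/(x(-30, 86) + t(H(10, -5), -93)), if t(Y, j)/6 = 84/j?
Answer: -31/232544 ≈ -0.00013331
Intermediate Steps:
t(Y, j) = 504/j (t(Y, j) = 6*(84/j) = 504/j)
x(T, z) = -14 - z - z² (x(T, z) = -14 - (z² + z) = -14 - (z + z²) = -14 + (-z - z²) = -14 - z - z²)
1/(x(-30, 86) + t(H(10, -5), -93)) = 1/((-14 - 1*86 - 1*86²) + 504/(-93)) = 1/((-14 - 86 - 1*7396) + 504*(-1/93)) = 1/((-14 - 86 - 7396) - 168/31) = 1/(-7496 - 168/31) = 1/(-232544/31) = -31/232544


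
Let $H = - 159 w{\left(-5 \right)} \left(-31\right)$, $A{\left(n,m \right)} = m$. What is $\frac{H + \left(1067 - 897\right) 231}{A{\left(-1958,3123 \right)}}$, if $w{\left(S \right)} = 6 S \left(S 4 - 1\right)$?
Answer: $\frac{1048180}{1041} \approx 1006.9$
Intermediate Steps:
$w{\left(S \right)} = 6 S \left(-1 + 4 S\right)$ ($w{\left(S \right)} = 6 S \left(4 S - 1\right) = 6 S \left(-1 + 4 S\right)$)
$H = 3105270$ ($H = - 159 \cdot 6 \left(-5\right) \left(-1 + 4 \left(-5\right)\right) \left(-31\right) = - 159 \cdot 6 \left(-5\right) \left(-1 - 20\right) \left(-31\right) = - 159 \cdot 6 \left(-5\right) \left(-21\right) \left(-31\right) = \left(-159\right) 630 \left(-31\right) = \left(-100170\right) \left(-31\right) = 3105270$)
$\frac{H + \left(1067 - 897\right) 231}{A{\left(-1958,3123 \right)}} = \frac{3105270 + \left(1067 - 897\right) 231}{3123} = \left(3105270 + 170 \cdot 231\right) \frac{1}{3123} = \left(3105270 + 39270\right) \frac{1}{3123} = 3144540 \cdot \frac{1}{3123} = \frac{1048180}{1041}$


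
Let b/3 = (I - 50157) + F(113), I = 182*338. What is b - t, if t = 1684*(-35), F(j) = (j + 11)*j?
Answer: 135053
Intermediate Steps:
I = 61516
F(j) = j*(11 + j) (F(j) = (11 + j)*j = j*(11 + j))
t = -58940
b = 76113 (b = 3*((61516 - 50157) + 113*(11 + 113)) = 3*(11359 + 113*124) = 3*(11359 + 14012) = 3*25371 = 76113)
b - t = 76113 - 1*(-58940) = 76113 + 58940 = 135053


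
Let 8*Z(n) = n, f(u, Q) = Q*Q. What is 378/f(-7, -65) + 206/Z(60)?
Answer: 349274/12675 ≈ 27.556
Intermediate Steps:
f(u, Q) = Q**2
Z(n) = n/8
378/f(-7, -65) + 206/Z(60) = 378/((-65)**2) + 206/(((1/8)*60)) = 378/4225 + 206/(15/2) = 378*(1/4225) + 206*(2/15) = 378/4225 + 412/15 = 349274/12675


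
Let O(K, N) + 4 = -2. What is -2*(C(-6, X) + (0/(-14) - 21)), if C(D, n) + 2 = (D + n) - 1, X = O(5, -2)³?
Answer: 492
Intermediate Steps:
O(K, N) = -6 (O(K, N) = -4 - 2 = -6)
X = -216 (X = (-6)³ = -216)
C(D, n) = -3 + D + n (C(D, n) = -2 + ((D + n) - 1) = -2 + (-1 + D + n) = -3 + D + n)
-2*(C(-6, X) + (0/(-14) - 21)) = -2*((-3 - 6 - 216) + (0/(-14) - 21)) = -2*(-225 + (0*(-1/14) - 21)) = -2*(-225 + (0 - 21)) = -2*(-225 - 21) = -2*(-246) = 492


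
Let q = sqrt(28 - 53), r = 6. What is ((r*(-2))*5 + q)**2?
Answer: 3575 - 600*I ≈ 3575.0 - 600.0*I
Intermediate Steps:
q = 5*I (q = sqrt(-25) = 5*I ≈ 5.0*I)
((r*(-2))*5 + q)**2 = ((6*(-2))*5 + 5*I)**2 = (-12*5 + 5*I)**2 = (-60 + 5*I)**2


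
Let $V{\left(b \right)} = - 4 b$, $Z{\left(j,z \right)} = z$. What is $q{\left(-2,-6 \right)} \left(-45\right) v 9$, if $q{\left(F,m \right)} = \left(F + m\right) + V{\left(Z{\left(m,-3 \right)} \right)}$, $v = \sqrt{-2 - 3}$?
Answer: $- 1620 i \sqrt{5} \approx - 3622.4 i$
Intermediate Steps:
$v = i \sqrt{5}$ ($v = \sqrt{-5} = i \sqrt{5} \approx 2.2361 i$)
$q{\left(F,m \right)} = 12 + F + m$ ($q{\left(F,m \right)} = \left(F + m\right) - -12 = \left(F + m\right) + 12 = 12 + F + m$)
$q{\left(-2,-6 \right)} \left(-45\right) v 9 = \left(12 - 2 - 6\right) \left(-45\right) i \sqrt{5} \cdot 9 = 4 \left(-45\right) 9 i \sqrt{5} = - 180 \cdot 9 i \sqrt{5} = - 1620 i \sqrt{5}$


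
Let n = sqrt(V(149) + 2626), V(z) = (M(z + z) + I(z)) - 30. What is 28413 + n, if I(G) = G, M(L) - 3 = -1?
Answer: 28413 + sqrt(2747) ≈ 28465.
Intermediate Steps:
M(L) = 2 (M(L) = 3 - 1 = 2)
V(z) = -28 + z (V(z) = (2 + z) - 30 = -28 + z)
n = sqrt(2747) (n = sqrt((-28 + 149) + 2626) = sqrt(121 + 2626) = sqrt(2747) ≈ 52.412)
28413 + n = 28413 + sqrt(2747)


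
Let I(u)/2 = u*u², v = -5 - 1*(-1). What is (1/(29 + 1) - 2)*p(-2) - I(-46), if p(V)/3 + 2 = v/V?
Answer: 194672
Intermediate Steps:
v = -4 (v = -5 + 1 = -4)
p(V) = -6 - 12/V (p(V) = -6 + 3*(-4/V) = -6 - 12/V)
I(u) = 2*u³ (I(u) = 2*(u*u²) = 2*u³)
(1/(29 + 1) - 2)*p(-2) - I(-46) = (1/(29 + 1) - 2)*(-6 - 12/(-2)) - 2*(-46)³ = (1/30 - 2)*(-6 - 12*(-½)) - 2*(-97336) = (1/30 - 2)*(-6 + 6) - 1*(-194672) = -59/30*0 + 194672 = 0 + 194672 = 194672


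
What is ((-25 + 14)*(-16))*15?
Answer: 2640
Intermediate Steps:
((-25 + 14)*(-16))*15 = -11*(-16)*15 = 176*15 = 2640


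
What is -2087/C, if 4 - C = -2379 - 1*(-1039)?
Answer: -2087/1344 ≈ -1.5528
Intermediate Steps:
C = 1344 (C = 4 - (-2379 - 1*(-1039)) = 4 - (-2379 + 1039) = 4 - 1*(-1340) = 4 + 1340 = 1344)
-2087/C = -2087/1344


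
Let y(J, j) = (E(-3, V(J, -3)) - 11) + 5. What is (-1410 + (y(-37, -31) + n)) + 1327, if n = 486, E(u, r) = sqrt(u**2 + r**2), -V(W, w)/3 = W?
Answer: 397 + 3*sqrt(1370) ≈ 508.04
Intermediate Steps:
V(W, w) = -3*W
E(u, r) = sqrt(r**2 + u**2)
y(J, j) = -6 + sqrt(9 + 9*J**2) (y(J, j) = (sqrt((-3*J)**2 + (-3)**2) - 11) + 5 = (sqrt(9*J**2 + 9) - 11) + 5 = (sqrt(9 + 9*J**2) - 11) + 5 = (-11 + sqrt(9 + 9*J**2)) + 5 = -6 + sqrt(9 + 9*J**2))
(-1410 + (y(-37, -31) + n)) + 1327 = (-1410 + ((-6 + 3*sqrt(1 + (-37)**2)) + 486)) + 1327 = (-1410 + ((-6 + 3*sqrt(1 + 1369)) + 486)) + 1327 = (-1410 + ((-6 + 3*sqrt(1370)) + 486)) + 1327 = (-1410 + (480 + 3*sqrt(1370))) + 1327 = (-930 + 3*sqrt(1370)) + 1327 = 397 + 3*sqrt(1370)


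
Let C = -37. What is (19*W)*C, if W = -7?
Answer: 4921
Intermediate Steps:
(19*W)*C = (19*(-7))*(-37) = -133*(-37) = 4921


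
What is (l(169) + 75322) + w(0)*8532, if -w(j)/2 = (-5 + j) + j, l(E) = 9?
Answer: 160651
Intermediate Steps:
w(j) = 10 - 4*j (w(j) = -2*((-5 + j) + j) = -2*(-5 + 2*j) = 10 - 4*j)
(l(169) + 75322) + w(0)*8532 = (9 + 75322) + (10 - 4*0)*8532 = 75331 + (10 + 0)*8532 = 75331 + 10*8532 = 75331 + 85320 = 160651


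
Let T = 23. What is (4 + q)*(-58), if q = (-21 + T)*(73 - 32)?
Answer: -4988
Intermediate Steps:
q = 82 (q = (-21 + 23)*(73 - 32) = 2*41 = 82)
(4 + q)*(-58) = (4 + 82)*(-58) = 86*(-58) = -4988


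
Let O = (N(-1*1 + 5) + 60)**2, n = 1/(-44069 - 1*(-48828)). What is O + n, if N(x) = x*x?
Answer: 27487985/4759 ≈ 5776.0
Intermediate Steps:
n = 1/4759 (n = 1/(-44069 + 48828) = 1/4759 ≈ 0.00021013)
N(x) = x**2
O = 5776 (O = ((-1*1 + 5)**2 + 60)**2 = ((-1 + 5)**2 + 60)**2 = (4**2 + 60)**2 = (16 + 60)**2 = 76**2 = 5776)
O + n = 5776 + 1/4759 = 27487985/4759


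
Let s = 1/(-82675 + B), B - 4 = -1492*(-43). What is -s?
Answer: 1/18515 ≈ 5.4010e-5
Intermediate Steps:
B = 64160 (B = 4 - 1492*(-43) = 4 + 64156 = 64160)
s = -1/18515 (s = 1/(-82675 + 64160) = 1/(-18515) = -1/18515 ≈ -5.4010e-5)
-s = -1*(-1/18515) = 1/18515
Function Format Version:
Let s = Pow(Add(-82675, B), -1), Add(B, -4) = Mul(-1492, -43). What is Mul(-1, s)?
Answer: Rational(1, 18515) ≈ 5.4010e-5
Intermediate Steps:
B = 64160 (B = Add(4, Mul(-1492, -43)) = Add(4, 64156) = 64160)
s = Rational(-1, 18515) (s = Pow(Add(-82675, 64160), -1) = Pow(-18515, -1) = Rational(-1, 18515) ≈ -5.4010e-5)
Mul(-1, s) = Mul(-1, Rational(-1, 18515)) = Rational(1, 18515)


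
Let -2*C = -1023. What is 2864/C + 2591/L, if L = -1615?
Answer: 6600127/1652145 ≈ 3.9949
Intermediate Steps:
C = 1023/2 (C = -½*(-1023) = 1023/2 ≈ 511.50)
2864/C + 2591/L = 2864/(1023/2) + 2591/(-1615) = 2864*(2/1023) + 2591*(-1/1615) = 5728/1023 - 2591/1615 = 6600127/1652145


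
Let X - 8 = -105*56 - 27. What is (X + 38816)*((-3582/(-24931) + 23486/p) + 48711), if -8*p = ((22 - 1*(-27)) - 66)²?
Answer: 11398578696268223/7205059 ≈ 1.5820e+9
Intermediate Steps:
X = -5899 (X = 8 + (-105*56 - 27) = 8 + (-5880 - 27) = 8 - 5907 = -5899)
p = -289/8 (p = -((22 - 1*(-27)) - 66)²/8 = -((22 + 27) - 66)²/8 = -(49 - 66)²/8 = -⅛*(-17)² = -⅛*289 = -289/8 ≈ -36.125)
(X + 38816)*((-3582/(-24931) + 23486/p) + 48711) = (-5899 + 38816)*((-3582/(-24931) + 23486/(-289/8)) + 48711) = 32917*((-3582*(-1/24931) + 23486*(-8/289)) + 48711) = 32917*((3582/24931 - 187888/289) + 48711) = 32917*(-4683200530/7205059 + 48711) = 32917*(346282428419/7205059) = 11398578696268223/7205059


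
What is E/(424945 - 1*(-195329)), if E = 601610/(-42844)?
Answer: -300805/13287509628 ≈ -2.2638e-5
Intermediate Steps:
E = -300805/21422 (E = 601610*(-1/42844) = -300805/21422 ≈ -14.042)
E/(424945 - 1*(-195329)) = -300805/(21422*(424945 - 1*(-195329))) = -300805/(21422*(424945 + 195329)) = -300805/21422/620274 = -300805/21422*1/620274 = -300805/13287509628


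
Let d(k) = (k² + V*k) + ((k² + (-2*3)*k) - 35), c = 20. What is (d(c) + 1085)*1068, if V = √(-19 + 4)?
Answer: 1847640 + 21360*I*√15 ≈ 1.8476e+6 + 82727.0*I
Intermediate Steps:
V = I*√15 (V = √(-15) = I*√15 ≈ 3.873*I)
d(k) = -35 - 6*k + 2*k² + I*k*√15 (d(k) = (k² + (I*√15)*k) + ((k² + (-2*3)*k) - 35) = (k² + I*k*√15) + ((k² - 6*k) - 35) = (k² + I*k*√15) + (-35 + k² - 6*k) = -35 - 6*k + 2*k² + I*k*√15)
(d(c) + 1085)*1068 = ((-35 - 6*20 + 2*20² + I*20*√15) + 1085)*1068 = ((-35 - 120 + 2*400 + 20*I*√15) + 1085)*1068 = ((-35 - 120 + 800 + 20*I*√15) + 1085)*1068 = ((645 + 20*I*√15) + 1085)*1068 = (1730 + 20*I*√15)*1068 = 1847640 + 21360*I*√15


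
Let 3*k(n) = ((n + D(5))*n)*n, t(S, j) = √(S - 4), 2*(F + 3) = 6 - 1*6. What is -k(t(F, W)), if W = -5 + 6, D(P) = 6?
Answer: 14 + 7*I*√7/3 ≈ 14.0 + 6.1734*I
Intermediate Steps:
W = 1
F = -3 (F = -3 + (6 - 1*6)/2 = -3 + (6 - 6)/2 = -3 + (½)*0 = -3 + 0 = -3)
t(S, j) = √(-4 + S)
k(n) = n²*(6 + n)/3 (k(n) = (((n + 6)*n)*n)/3 = (((6 + n)*n)*n)/3 = ((n*(6 + n))*n)/3 = (n²*(6 + n))/3 = n²*(6 + n)/3)
-k(t(F, W)) = -(√(-4 - 3))²*(6 + √(-4 - 3))/3 = -(√(-7))²*(6 + √(-7))/3 = -(I*√7)²*(6 + I*√7)/3 = -(-7)*(6 + I*√7)/3 = -(-14 - 7*I*√7/3) = 14 + 7*I*√7/3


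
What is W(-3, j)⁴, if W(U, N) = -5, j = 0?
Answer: 625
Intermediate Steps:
W(-3, j)⁴ = (-5)⁴ = 625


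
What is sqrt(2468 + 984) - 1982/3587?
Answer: -1982/3587 + 2*sqrt(863) ≈ 58.201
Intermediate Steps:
sqrt(2468 + 984) - 1982/3587 = sqrt(3452) - 1982/3587 = 2*sqrt(863) - 1*1982/3587 = 2*sqrt(863) - 1982/3587 = -1982/3587 + 2*sqrt(863)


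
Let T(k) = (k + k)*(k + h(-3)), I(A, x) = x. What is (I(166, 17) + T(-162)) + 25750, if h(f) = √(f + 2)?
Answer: 78255 - 324*I ≈ 78255.0 - 324.0*I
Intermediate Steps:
h(f) = √(2 + f)
T(k) = 2*k*(I + k) (T(k) = (k + k)*(k + √(2 - 3)) = (2*k)*(k + √(-1)) = (2*k)*(k + I) = (2*k)*(I + k) = 2*k*(I + k))
(I(166, 17) + T(-162)) + 25750 = (17 + 2*(-162)*(I - 162)) + 25750 = (17 + 2*(-162)*(-162 + I)) + 25750 = (17 + (52488 - 324*I)) + 25750 = (52505 - 324*I) + 25750 = 78255 - 324*I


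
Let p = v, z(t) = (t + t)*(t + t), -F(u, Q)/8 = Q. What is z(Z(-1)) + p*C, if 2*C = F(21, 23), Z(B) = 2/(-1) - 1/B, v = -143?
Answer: 13160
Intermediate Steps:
F(u, Q) = -8*Q
Z(B) = -2 - 1/B (Z(B) = 2*(-1) - 1/B = -2 - 1/B)
z(t) = 4*t**2 (z(t) = (2*t)*(2*t) = 4*t**2)
C = -92 (C = (-8*23)/2 = (1/2)*(-184) = -92)
p = -143
z(Z(-1)) + p*C = 4*(-2 - 1/(-1))**2 - 143*(-92) = 4*(-2 - 1*(-1))**2 + 13156 = 4*(-2 + 1)**2 + 13156 = 4*(-1)**2 + 13156 = 4*1 + 13156 = 4 + 13156 = 13160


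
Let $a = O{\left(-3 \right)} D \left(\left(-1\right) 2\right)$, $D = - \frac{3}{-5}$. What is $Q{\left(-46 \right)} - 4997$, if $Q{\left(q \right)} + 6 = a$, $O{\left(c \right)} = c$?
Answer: $- \frac{24997}{5} \approx -4999.4$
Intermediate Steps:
$D = \frac{3}{5}$ ($D = \left(-3\right) \left(- \frac{1}{5}\right) = \frac{3}{5} \approx 0.6$)
$a = \frac{18}{5}$ ($a = \left(-3\right) \frac{3}{5} \left(\left(-1\right) 2\right) = \left(- \frac{9}{5}\right) \left(-2\right) = \frac{18}{5} \approx 3.6$)
$Q{\left(q \right)} = - \frac{12}{5}$ ($Q{\left(q \right)} = -6 + \frac{18}{5} = - \frac{12}{5}$)
$Q{\left(-46 \right)} - 4997 = - \frac{12}{5} - 4997 = - \frac{24997}{5}$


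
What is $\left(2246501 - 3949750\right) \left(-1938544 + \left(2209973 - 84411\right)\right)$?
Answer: $-318538221482$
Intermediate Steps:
$\left(2246501 - 3949750\right) \left(-1938544 + \left(2209973 - 84411\right)\right) = - 1703249 \left(-1938544 + 2125562\right) = \left(-1703249\right) 187018 = -318538221482$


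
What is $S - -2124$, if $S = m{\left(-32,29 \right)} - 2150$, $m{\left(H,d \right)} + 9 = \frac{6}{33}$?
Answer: $- \frac{383}{11} \approx -34.818$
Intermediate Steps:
$m{\left(H,d \right)} = - \frac{97}{11}$ ($m{\left(H,d \right)} = -9 + \frac{6}{33} = -9 + 6 \cdot \frac{1}{33} = -9 + \frac{2}{11} = - \frac{97}{11}$)
$S = - \frac{23747}{11}$ ($S = - \frac{97}{11} - 2150 = - \frac{23747}{11} \approx -2158.8$)
$S - -2124 = - \frac{23747}{11} - -2124 = - \frac{23747}{11} + 2124 = - \frac{383}{11}$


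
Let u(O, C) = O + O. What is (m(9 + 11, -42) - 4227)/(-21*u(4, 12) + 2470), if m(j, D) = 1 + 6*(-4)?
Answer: -2125/1151 ≈ -1.8462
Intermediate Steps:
u(O, C) = 2*O
m(j, D) = -23 (m(j, D) = 1 - 24 = -23)
(m(9 + 11, -42) - 4227)/(-21*u(4, 12) + 2470) = (-23 - 4227)/(-42*4 + 2470) = -4250/(-21*8 + 2470) = -4250/(-168 + 2470) = -4250/2302 = -4250*1/2302 = -2125/1151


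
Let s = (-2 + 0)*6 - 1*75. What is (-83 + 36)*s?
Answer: 4089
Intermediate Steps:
s = -87 (s = -2*6 - 75 = -12 - 75 = -87)
(-83 + 36)*s = (-83 + 36)*(-87) = -47*(-87) = 4089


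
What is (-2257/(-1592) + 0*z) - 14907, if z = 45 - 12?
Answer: -23729687/1592 ≈ -14906.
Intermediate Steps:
z = 33
(-2257/(-1592) + 0*z) - 14907 = (-2257/(-1592) + 0*33) - 14907 = (-2257*(-1/1592) + 0) - 14907 = (2257/1592 + 0) - 14907 = 2257/1592 - 14907 = -23729687/1592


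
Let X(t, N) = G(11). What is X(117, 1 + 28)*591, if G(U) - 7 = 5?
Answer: 7092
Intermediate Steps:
G(U) = 12 (G(U) = 7 + 5 = 12)
X(t, N) = 12
X(117, 1 + 28)*591 = 12*591 = 7092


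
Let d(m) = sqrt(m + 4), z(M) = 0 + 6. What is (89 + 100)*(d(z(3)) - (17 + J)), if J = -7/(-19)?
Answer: -62370/19 + 189*sqrt(10) ≈ -2685.0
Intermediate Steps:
J = 7/19 (J = -7*(-1/19) = 7/19 ≈ 0.36842)
z(M) = 6
d(m) = sqrt(4 + m)
(89 + 100)*(d(z(3)) - (17 + J)) = (89 + 100)*(sqrt(4 + 6) - (17 + 7/19)) = 189*(sqrt(10) - 1*330/19) = 189*(sqrt(10) - 330/19) = 189*(-330/19 + sqrt(10)) = -62370/19 + 189*sqrt(10)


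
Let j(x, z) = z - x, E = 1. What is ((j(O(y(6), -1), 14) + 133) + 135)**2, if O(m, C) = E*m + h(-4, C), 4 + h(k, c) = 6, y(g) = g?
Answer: 75076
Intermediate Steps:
h(k, c) = 2 (h(k, c) = -4 + 6 = 2)
O(m, C) = 2 + m (O(m, C) = 1*m + 2 = m + 2 = 2 + m)
((j(O(y(6), -1), 14) + 133) + 135)**2 = (((14 - (2 + 6)) + 133) + 135)**2 = (((14 - 1*8) + 133) + 135)**2 = (((14 - 8) + 133) + 135)**2 = ((6 + 133) + 135)**2 = (139 + 135)**2 = 274**2 = 75076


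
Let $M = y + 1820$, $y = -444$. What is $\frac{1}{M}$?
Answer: $\frac{1}{1376} \approx 0.00072674$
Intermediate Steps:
$M = 1376$ ($M = -444 + 1820 = 1376$)
$\frac{1}{M} = \frac{1}{1376}$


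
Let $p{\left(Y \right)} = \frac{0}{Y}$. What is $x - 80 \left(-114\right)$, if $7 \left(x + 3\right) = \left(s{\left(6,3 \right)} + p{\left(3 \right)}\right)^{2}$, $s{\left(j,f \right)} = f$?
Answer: $\frac{63828}{7} \approx 9118.3$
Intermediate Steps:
$p{\left(Y \right)} = 0$
$x = - \frac{12}{7}$ ($x = -3 + \frac{\left(3 + 0\right)^{2}}{7} = -3 + \frac{3^{2}}{7} = -3 + \frac{1}{7} \cdot 9 = -3 + \frac{9}{7} = - \frac{12}{7} \approx -1.7143$)
$x - 80 \left(-114\right) = - \frac{12}{7} - 80 \left(-114\right) = - \frac{12}{7} - -9120 = - \frac{12}{7} + 9120 = \frac{63828}{7}$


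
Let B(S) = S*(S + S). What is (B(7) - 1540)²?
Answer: 2079364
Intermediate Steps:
B(S) = 2*S² (B(S) = S*(2*S) = 2*S²)
(B(7) - 1540)² = (2*7² - 1540)² = (2*49 - 1540)² = (98 - 1540)² = (-1442)² = 2079364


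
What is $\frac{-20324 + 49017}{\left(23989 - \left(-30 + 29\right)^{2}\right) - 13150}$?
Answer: $\frac{28693}{10838} \approx 2.6474$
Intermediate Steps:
$\frac{-20324 + 49017}{\left(23989 - \left(-30 + 29\right)^{2}\right) - 13150} = \frac{28693}{\left(23989 - \left(-1\right)^{2}\right) - 13150} = \frac{28693}{\left(23989 - 1\right) - 13150} = \frac{28693}{23988 - 13150} = \frac{28693}{10838}$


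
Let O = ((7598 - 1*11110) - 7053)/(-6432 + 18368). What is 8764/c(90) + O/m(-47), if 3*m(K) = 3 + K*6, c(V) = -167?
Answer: -9726696317/185378016 ≈ -52.470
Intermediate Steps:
O = -10565/11936 (O = ((7598 - 11110) - 7053)/11936 = (-3512 - 7053)*(1/11936) = -10565*1/11936 = -10565/11936 ≈ -0.88514)
m(K) = 1 + 2*K (m(K) = (3 + K*6)/3 = (3 + 6*K)/3 = 1 + 2*K)
8764/c(90) + O/m(-47) = 8764/(-167) - 10565/(11936*(1 + 2*(-47))) = 8764*(-1/167) - 10565/(11936*(1 - 94)) = -8764/167 - 10565/11936/(-93) = -8764/167 - 10565/11936*(-1/93) = -8764/167 + 10565/1110048 = -9726696317/185378016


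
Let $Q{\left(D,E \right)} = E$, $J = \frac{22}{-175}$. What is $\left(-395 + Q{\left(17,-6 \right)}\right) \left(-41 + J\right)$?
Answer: $\frac{2885997}{175} \approx 16491.0$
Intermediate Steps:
$J = - \frac{22}{175}$ ($J = 22 \left(- \frac{1}{175}\right) = - \frac{22}{175} \approx -0.12571$)
$\left(-395 + Q{\left(17,-6 \right)}\right) \left(-41 + J\right) = \left(-395 - 6\right) \left(-41 - \frac{22}{175}\right) = \left(-401\right) \left(- \frac{7197}{175}\right) = \frac{2885997}{175}$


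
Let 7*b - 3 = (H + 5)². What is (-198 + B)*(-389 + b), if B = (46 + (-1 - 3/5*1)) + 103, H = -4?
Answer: 687907/35 ≈ 19655.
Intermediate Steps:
b = 4/7 (b = 3/7 + (-4 + 5)²/7 = 3/7 + (⅐)*1² = 3/7 + (⅐)*1 = 3/7 + ⅐ = 4/7 ≈ 0.57143)
B = 737/5 (B = (46 + (-1 - 3*⅕*1)) + 103 = (46 + (-1 - ⅗*1)) + 103 = (46 + (-1 - ⅗)) + 103 = (46 - 8/5) + 103 = 222/5 + 103 = 737/5 ≈ 147.40)
(-198 + B)*(-389 + b) = (-198 + 737/5)*(-389 + 4/7) = -253/5*(-2719/7) = 687907/35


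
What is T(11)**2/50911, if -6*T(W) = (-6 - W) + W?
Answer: 1/50911 ≈ 1.9642e-5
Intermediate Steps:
T(W) = 1 (T(W) = -((-6 - W) + W)/6 = -1/6*(-6) = 1)
T(11)**2/50911 = 1**2/50911 = 1*(1/50911) = 1/50911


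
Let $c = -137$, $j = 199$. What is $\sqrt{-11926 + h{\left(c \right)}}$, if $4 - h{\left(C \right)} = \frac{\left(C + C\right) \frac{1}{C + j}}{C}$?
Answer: $\frac{i \sqrt{11457073}}{31} \approx 109.19 i$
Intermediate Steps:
$h{\left(C \right)} = 4 - \frac{2}{199 + C}$ ($h{\left(C \right)} = 4 - \frac{\left(C + C\right) \frac{1}{C + 199}}{C} = 4 - \frac{2 C \frac{1}{199 + C}}{C} = 4 - \frac{2}{199 + C}$)
$\sqrt{-11926 + h{\left(c \right)}} = \sqrt{-11926 + \frac{2 \left(397 + 2 \left(-137\right)\right)}{199 - 137}} = \sqrt{-11926 + \frac{2 \left(397 - 274\right)}{62}} = \sqrt{-11926 + 2 \cdot \frac{1}{62} \cdot 123} = \sqrt{-11926 + \frac{123}{31}} = \sqrt{- \frac{369583}{31}} = \frac{i \sqrt{11457073}}{31}$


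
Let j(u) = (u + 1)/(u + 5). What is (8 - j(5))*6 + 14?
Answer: 292/5 ≈ 58.400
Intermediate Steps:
j(u) = (1 + u)/(5 + u)
(8 - j(5))*6 + 14 = (8 - (1 + 5)/(5 + 5))*6 + 14 = (8 - 6/10)*6 + 14 = (8 - 1*⅗)*6 + 14 = (8 - ⅗)*6 + 14 = (37/5)*6 + 14 = 222/5 + 14 = 292/5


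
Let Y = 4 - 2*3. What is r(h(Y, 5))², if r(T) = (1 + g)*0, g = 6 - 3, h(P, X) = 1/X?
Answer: 0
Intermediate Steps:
Y = -2 (Y = 4 - 6 = -2)
g = 3
r(T) = 0 (r(T) = (1 + 3)*0 = 4*0 = 0)
r(h(Y, 5))² = 0² = 0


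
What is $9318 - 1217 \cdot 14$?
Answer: $-7720$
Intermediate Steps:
$9318 - 1217 \cdot 14 = 9318 - 17038 = -7720$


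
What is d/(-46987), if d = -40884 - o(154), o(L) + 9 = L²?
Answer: 64591/46987 ≈ 1.3747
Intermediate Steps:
o(L) = -9 + L²
d = -64591 (d = -40884 - (-9 + 154²) = -40884 - (-9 + 23716) = -40884 - 1*23707 = -40884 - 23707 = -64591)
d/(-46987) = -64591/(-46987) = -64591*(-1/46987) = 64591/46987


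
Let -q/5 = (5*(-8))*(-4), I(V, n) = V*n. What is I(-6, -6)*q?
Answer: -28800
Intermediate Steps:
q = -800 (q = -5*5*(-8)*(-4) = -(-200)*(-4) = -5*160 = -800)
I(-6, -6)*q = -6*(-6)*(-800) = 36*(-800) = -28800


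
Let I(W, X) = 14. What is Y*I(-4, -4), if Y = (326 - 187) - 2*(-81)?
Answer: 4214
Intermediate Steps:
Y = 301 (Y = 139 + 162 = 301)
Y*I(-4, -4) = 301*14 = 4214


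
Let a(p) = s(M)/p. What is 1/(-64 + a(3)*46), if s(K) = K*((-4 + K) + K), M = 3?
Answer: 1/28 ≈ 0.035714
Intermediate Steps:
s(K) = K*(-4 + 2*K)
a(p) = 6/p (a(p) = (2*3*(-2 + 3))/p = (2*3*1)/p = 6/p)
1/(-64 + a(3)*46) = 1/(-64 + (6/3)*46) = 1/(-64 + (6*(⅓))*46) = 1/(-64 + 2*46) = 1/(-64 + 92) = 1/28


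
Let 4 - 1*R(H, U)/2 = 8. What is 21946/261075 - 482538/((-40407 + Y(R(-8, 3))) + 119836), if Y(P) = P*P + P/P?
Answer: -20705672171/3458982675 ≈ -5.9861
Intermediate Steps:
R(H, U) = -8 (R(H, U) = 8 - 2*8 = 8 - 16 = -8)
Y(P) = 1 + P**2 (Y(P) = P**2 + 1 = 1 + P**2)
21946/261075 - 482538/((-40407 + Y(R(-8, 3))) + 119836) = 21946/261075 - 482538/((-40407 + (1 + (-8)**2)) + 119836) = 21946*(1/261075) - 482538/((-40407 + (1 + 64)) + 119836) = 21946/261075 - 482538/((-40407 + 65) + 119836) = 21946/261075 - 482538/(-40342 + 119836) = 21946/261075 - 482538/79494 = 21946/261075 - 482538*1/79494 = 21946/261075 - 80423/13249 = -20705672171/3458982675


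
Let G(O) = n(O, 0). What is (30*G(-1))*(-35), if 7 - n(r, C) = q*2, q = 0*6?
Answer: -7350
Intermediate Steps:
q = 0
n(r, C) = 7 (n(r, C) = 7 - 0*2 = 7 - 1*0 = 7 + 0 = 7)
G(O) = 7
(30*G(-1))*(-35) = (30*7)*(-35) = 210*(-35) = -7350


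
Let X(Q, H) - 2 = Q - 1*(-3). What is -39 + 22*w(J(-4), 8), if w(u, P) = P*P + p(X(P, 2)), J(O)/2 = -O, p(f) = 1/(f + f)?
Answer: 17808/13 ≈ 1369.8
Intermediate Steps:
X(Q, H) = 5 + Q (X(Q, H) = 2 + (Q - 1*(-3)) = 2 + (Q + 3) = 2 + (3 + Q) = 5 + Q)
p(f) = 1/(2*f)
J(O) = -2*O (J(O) = 2*(-O) = -2*O)
w(u, P) = P² + 1/(2*(5 + P)) (w(u, P) = P*P + 1/(2*(5 + P)) = P² + 1/(2*(5 + P)))
-39 + 22*w(J(-4), 8) = -39 + 22*((1 + 2*8²*(5 + 8))/(2*(5 + 8))) = -39 + 22*((½)*(1 + 2*64*13)/13) = -39 + 22*((½)*(1/13)*(1 + 1664)) = -39 + 22*((½)*(1/13)*1665) = -39 + 22*(1665/26) = -39 + 18315/13 = 17808/13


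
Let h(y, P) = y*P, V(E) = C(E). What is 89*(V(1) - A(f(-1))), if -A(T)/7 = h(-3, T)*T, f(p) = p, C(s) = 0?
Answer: -1869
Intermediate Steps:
V(E) = 0
h(y, P) = P*y
A(T) = 21*T² (A(T) = -7*T*(-3)*T = -7*(-3*T)*T = -(-21)*T² = 21*T²)
89*(V(1) - A(f(-1))) = 89*(0 - 21*(-1)²) = 89*(0 - 21) = 89*(-21) = -1869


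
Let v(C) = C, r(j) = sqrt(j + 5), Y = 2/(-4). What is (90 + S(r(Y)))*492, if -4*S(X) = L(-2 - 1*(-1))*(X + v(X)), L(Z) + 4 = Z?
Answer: 44280 + 1845*sqrt(2) ≈ 46889.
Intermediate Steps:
Y = -1/2 (Y = 2*(-1/4) = -1/2 ≈ -0.50000)
r(j) = sqrt(5 + j)
L(Z) = -4 + Z
S(X) = 5*X/2 (S(X) = -(-4 + (-2 - 1*(-1)))*(X + X)/4 = -(-4 + (-2 + 1))*2*X/4 = -(-4 - 1)*2*X/4 = -(-5)*2*X/4 = -(-5)*X/2 = 5*X/2)
(90 + S(r(Y)))*492 = (90 + 5*sqrt(5 - 1/2)/2)*492 = (90 + 5*sqrt(9/2)/2)*492 = (90 + 5*(3*sqrt(2)/2)/2)*492 = (90 + 15*sqrt(2)/4)*492 = 44280 + 1845*sqrt(2)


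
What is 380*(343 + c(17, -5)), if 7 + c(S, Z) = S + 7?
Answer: 136800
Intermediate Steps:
c(S, Z) = S (c(S, Z) = -7 + (S + 7) = -7 + (7 + S) = S)
380*(343 + c(17, -5)) = 380*(343 + 17) = 380*360 = 136800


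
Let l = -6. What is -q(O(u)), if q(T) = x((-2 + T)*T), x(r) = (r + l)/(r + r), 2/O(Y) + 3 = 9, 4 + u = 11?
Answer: -59/10 ≈ -5.9000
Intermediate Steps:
u = 7 (u = -4 + 11 = 7)
O(Y) = ⅓ (O(Y) = 2/(-3 + 9) = 2/6 = 2*(⅙) = ⅓)
x(r) = (-6 + r)/(2*r) (x(r) = (r - 6)/(r + r) = (-6 + r)/((2*r)) = (-6 + r)*(1/(2*r)) = (-6 + r)/(2*r))
q(T) = (-6 + T*(-2 + T))/(2*T*(-2 + T)) (q(T) = (-6 + (-2 + T)*T)/(2*(((-2 + T)*T))) = (-6 + T*(-2 + T))/(2*((T*(-2 + T)))) = (1/(T*(-2 + T)))*(-6 + T*(-2 + T))/2 = (-6 + T*(-2 + T))/(2*T*(-2 + T)))
-q(O(u)) = -(-6 + (-2 + ⅓)/3)/(2*⅓*(-2 + ⅓)) = -3*(-6 + (⅓)*(-5/3))/(2*(-5/3)) = -3*(-3)*(-6 - 5/9)/(2*5) = -3*(-3)*(-59)/(2*5*9) = -1*59/10 = -59/10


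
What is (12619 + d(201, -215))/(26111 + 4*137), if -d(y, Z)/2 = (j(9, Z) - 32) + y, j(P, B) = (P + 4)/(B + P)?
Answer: 1264956/2745877 ≈ 0.46067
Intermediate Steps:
j(P, B) = (4 + P)/(B + P)
d(y, Z) = 64 - 26/(9 + Z) - 2*y (d(y, Z) = -2*(((4 + 9)/(Z + 9) - 32) + y) = -2*((13/(9 + Z) - 32) + y) = -2*((-32 + 13/(9 + Z)) + y) = -2*(-32 + y + 13/(9 + Z)) = 64 - 26/(9 + Z) - 2*y)
(12619 + d(201, -215))/(26111 + 4*137) = (12619 + 2*(-13 + (9 - 215)*(32 - 1*201))/(9 - 215))/(26111 + 4*137) = (12619 + 2*(-13 - 206*(32 - 201))/(-206))/(26111 + 548) = (12619 + 2*(-1/206)*(-13 - 206*(-169)))/26659 = (12619 + 2*(-1/206)*(-13 + 34814))*(1/26659) = (12619 + 2*(-1/206)*34801)*(1/26659) = (12619 - 34801/103)*(1/26659) = (1264956/103)*(1/26659) = 1264956/2745877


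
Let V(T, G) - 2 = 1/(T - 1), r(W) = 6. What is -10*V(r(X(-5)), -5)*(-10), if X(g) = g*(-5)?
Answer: 220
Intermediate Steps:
X(g) = -5*g
V(T, G) = 2 + 1/(-1 + T) (V(T, G) = 2 + 1/(T - 1) = 2 + 1/(-1 + T))
-10*V(r(X(-5)), -5)*(-10) = -10*(-1 + 2*6)/(-1 + 6)*(-10) = -10*(-1 + 12)/5*(-10) = -2*11*(-10) = -10*11/5*(-10) = -22*(-10) = 220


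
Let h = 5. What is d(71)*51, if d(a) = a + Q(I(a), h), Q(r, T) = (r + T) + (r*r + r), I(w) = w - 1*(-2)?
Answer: 283101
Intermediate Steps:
I(w) = 2 + w (I(w) = w + 2 = 2 + w)
Q(r, T) = T + r**2 + 2*r (Q(r, T) = (T + r) + (r**2 + r) = (T + r) + (r + r**2) = T + r**2 + 2*r)
d(a) = 9 + (2 + a)**2 + 3*a (d(a) = a + (5 + (2 + a)**2 + 2*(2 + a)) = a + (5 + (2 + a)**2 + (4 + 2*a)) = a + (9 + (2 + a)**2 + 2*a) = 9 + (2 + a)**2 + 3*a)
d(71)*51 = (13 + 71**2 + 7*71)*51 = (13 + 5041 + 497)*51 = 5551*51 = 283101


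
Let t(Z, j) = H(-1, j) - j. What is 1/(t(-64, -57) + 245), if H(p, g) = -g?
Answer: 1/359 ≈ 0.0027855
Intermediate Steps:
t(Z, j) = -2*j (t(Z, j) = -j - j = -2*j)
1/(t(-64, -57) + 245) = 1/(-2*(-57) + 245) = 1/(114 + 245) = 1/359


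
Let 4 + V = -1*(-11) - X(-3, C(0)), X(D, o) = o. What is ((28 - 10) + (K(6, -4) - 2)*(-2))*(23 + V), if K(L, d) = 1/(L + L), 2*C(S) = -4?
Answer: 2096/3 ≈ 698.67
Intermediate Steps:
C(S) = -2 (C(S) = (½)*(-4) = -2)
K(L, d) = 1/(2*L)
V = 9 (V = -4 + (-1*(-11) - 1*(-2)) = -4 + (11 + 2) = -4 + 13 = 9)
((28 - 10) + (K(6, -4) - 2)*(-2))*(23 + V) = ((28 - 10) + ((½)/6 - 2)*(-2))*(23 + 9) = (18 + ((½)*(⅙) - 2)*(-2))*32 = (18 + (1/12 - 2)*(-2))*32 = (18 - 23/12*(-2))*32 = (18 + 23/6)*32 = (131/6)*32 = 2096/3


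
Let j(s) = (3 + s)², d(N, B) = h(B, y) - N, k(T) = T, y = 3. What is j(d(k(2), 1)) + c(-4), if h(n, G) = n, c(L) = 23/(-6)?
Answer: ⅙ ≈ 0.16667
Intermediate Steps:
c(L) = -23/6 (c(L) = 23*(-⅙) = -23/6)
d(N, B) = B - N
j(d(k(2), 1)) + c(-4) = (3 + (1 - 1*2))² - 23/6 = (3 + (1 - 2))² - 23/6 = (3 - 1)² - 23/6 = 2² - 23/6 = 4 - 23/6 = ⅙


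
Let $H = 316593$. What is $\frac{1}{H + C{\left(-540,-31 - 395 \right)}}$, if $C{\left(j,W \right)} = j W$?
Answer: $\frac{1}{546633} \approx 1.8294 \cdot 10^{-6}$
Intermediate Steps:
$C{\left(j,W \right)} = W j$
$\frac{1}{H + C{\left(-540,-31 - 395 \right)}} = \frac{1}{316593 + \left(-31 - 395\right) \left(-540\right)} = \frac{1}{316593 - -230040} = \frac{1}{316593 + 230040} = \frac{1}{546633}$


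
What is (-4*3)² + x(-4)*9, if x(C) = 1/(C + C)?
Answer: 1143/8 ≈ 142.88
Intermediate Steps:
x(C) = 1/(2*C)
(-4*3)² + x(-4)*9 = (-4*3)² + ((½)/(-4))*9 = (-12)² + ((½)*(-¼))*9 = 144 - ⅛*9 = 144 - 9/8 = 1143/8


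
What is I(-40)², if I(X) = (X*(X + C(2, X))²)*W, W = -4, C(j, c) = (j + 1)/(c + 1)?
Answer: 1886213541913600/28561 ≈ 6.6042e+10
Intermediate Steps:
C(j, c) = (1 + j)/(1 + c)
I(X) = -4*X*(X + 3/(1 + X))² (I(X) = (X*(X + (1 + 2)/(1 + X))²)*(-4) = (X*(X + 3/(1 + X))²)*(-4) = -4*X*(X + 3/(1 + X))²)
I(-40)² = (-4*(-40)*(3 - 40*(1 - 40))²/(1 - 40)²)² = (-4*(-40)*(3 - 40*(-39))²/(-39)²)² = (-4*(-40)*1/1521*(3 + 1560)²)² = (-4*(-40)*1/1521*1563²)² = (-4*(-40)*1/1521*2442969)² = (43430560/169)² = 1886213541913600/28561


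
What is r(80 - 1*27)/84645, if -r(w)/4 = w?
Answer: -212/84645 ≈ -0.0025046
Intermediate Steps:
r(w) = -4*w
r(80 - 1*27)/84645 = -4*(80 - 1*27)/84645 = -4*(80 - 27)*(1/84645) = -4*53*(1/84645) = -212*1/84645 = -212/84645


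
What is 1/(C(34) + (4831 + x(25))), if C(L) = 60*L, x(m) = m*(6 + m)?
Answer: 1/7646 ≈ 0.00013079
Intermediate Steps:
1/(C(34) + (4831 + x(25))) = 1/(60*34 + (4831 + 25*(6 + 25))) = 1/(2040 + (4831 + 25*31)) = 1/(2040 + (4831 + 775)) = 1/(2040 + 5606) = 1/7646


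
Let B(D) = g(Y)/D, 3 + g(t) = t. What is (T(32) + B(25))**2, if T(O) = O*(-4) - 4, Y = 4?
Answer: 10883401/625 ≈ 17413.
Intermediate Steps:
g(t) = -3 + t
T(O) = -4 - 4*O (T(O) = -4*O - 4 = -4 - 4*O)
B(D) = 1/D (B(D) = (-3 + 4)/D = 1/D)
(T(32) + B(25))**2 = ((-4 - 4*32) + 1/25)**2 = ((-4 - 128) + 1/25)**2 = (-132 + 1/25)**2 = (-3299/25)**2 = 10883401/625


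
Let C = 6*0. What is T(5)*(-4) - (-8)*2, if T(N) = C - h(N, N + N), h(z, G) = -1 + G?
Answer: 52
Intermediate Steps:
C = 0
T(N) = 1 - 2*N (T(N) = 0 - (-1 + (N + N)) = 0 - (-1 + 2*N) = 0 + (1 - 2*N) = 1 - 2*N)
T(5)*(-4) - (-8)*2 = (1 - 2*5)*(-4) - (-8)*2 = (1 - 10)*(-4) - 2*(-8) = -9*(-4) + 16 = 36 + 16 = 52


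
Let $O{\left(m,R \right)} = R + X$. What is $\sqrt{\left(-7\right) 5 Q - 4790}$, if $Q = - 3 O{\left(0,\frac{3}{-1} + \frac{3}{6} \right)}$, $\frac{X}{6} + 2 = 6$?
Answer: $\frac{i \sqrt{10130}}{2} \approx 50.324 i$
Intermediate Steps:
$X = 24$ ($X = -12 + 6 \cdot 6 = -12 + 36 = 24$)
$O{\left(m,R \right)} = 24 + R$ ($O{\left(m,R \right)} = R + 24 = 24 + R$)
$Q = - \frac{129}{2}$ ($Q = - 3 \left(24 + \left(\frac{3}{-1} + \frac{3}{6}\right)\right) = - 3 \left(24 + \left(3 \left(-1\right) + 3 \cdot \frac{1}{6}\right)\right) = - 3 \left(24 + \left(-3 + \frac{1}{2}\right)\right) = - 3 \left(24 - \frac{5}{2}\right) = \left(-3\right) \frac{43}{2} = - \frac{129}{2} \approx -64.5$)
$\sqrt{\left(-7\right) 5 Q - 4790} = \sqrt{\left(-7\right) 5 \left(- \frac{129}{2}\right) - 4790} = \sqrt{\left(-35\right) \left(- \frac{129}{2}\right) - 4790} = \sqrt{\frac{4515}{2} - 4790} = \sqrt{- \frac{5065}{2}} = \frac{i \sqrt{10130}}{2}$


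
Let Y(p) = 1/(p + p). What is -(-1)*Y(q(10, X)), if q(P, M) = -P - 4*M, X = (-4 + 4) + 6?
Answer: -1/68 ≈ -0.014706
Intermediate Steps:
X = 6 (X = 0 + 6 = 6)
Y(p) = 1/(2*p)
-(-1)*Y(q(10, X)) = -(-1)*1/(2*(-1*10 - 4*6)) = -(-1)*1/(2*(-10 - 24)) = -(-1)*(½)/(-34) = -(-1)*(½)*(-1/34) = -(-1)*(-1)/68 = -1*1/68 = -1/68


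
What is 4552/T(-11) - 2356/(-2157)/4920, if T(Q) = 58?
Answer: 6038495441/76940190 ≈ 78.483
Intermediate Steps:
4552/T(-11) - 2356/(-2157)/4920 = 4552/58 - 2356/(-2157)/4920 = 4552*(1/58) - 2356*(-1/2157)*(1/4920) = 2276/29 + (2356/2157)*(1/4920) = 2276/29 + 589/2653110 = 6038495441/76940190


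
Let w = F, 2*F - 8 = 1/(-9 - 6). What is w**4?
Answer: 200533921/810000 ≈ 247.57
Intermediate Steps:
F = 119/30 (F = 4 + 1/(2*(-9 - 6)) = 4 + (1/2)/(-15) = 4 + (1/2)*(-1/15) = 4 - 1/30 = 119/30 ≈ 3.9667)
w = 119/30 ≈ 3.9667
w**4 = (119/30)**4 = 200533921/810000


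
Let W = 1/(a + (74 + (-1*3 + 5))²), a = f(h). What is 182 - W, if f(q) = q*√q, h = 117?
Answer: 5780416690/31760563 + 351*√13/31760563 ≈ 182.00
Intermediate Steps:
f(q) = q^(3/2)
a = 351*√13 (a = 117^(3/2) = 351*√13 ≈ 1265.5)
W = 1/(5776 + 351*√13) (W = 1/(351*√13 + (74 + (-1*3 + 5))²) = 1/(351*√13 + (74 + (-3 + 5))²) = 1/(351*√13 + (74 + 2)²) = 1/(351*√13 + 76²) = 1/(351*√13 + 5776) = 1/(5776 + 351*√13) ≈ 0.00014201)
182 - W = 182 - (5776/31760563 - 351*√13/31760563) = 182 + (-5776/31760563 + 351*√13/31760563) = 5780416690/31760563 + 351*√13/31760563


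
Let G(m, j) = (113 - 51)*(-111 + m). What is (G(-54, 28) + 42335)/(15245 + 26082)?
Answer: 32105/41327 ≈ 0.77685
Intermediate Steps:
G(m, j) = -6882 + 62*m (G(m, j) = 62*(-111 + m) = -6882 + 62*m)
(G(-54, 28) + 42335)/(15245 + 26082) = ((-6882 + 62*(-54)) + 42335)/(15245 + 26082) = ((-6882 - 3348) + 42335)/41327 = (-10230 + 42335)*(1/41327) = 32105*(1/41327) = 32105/41327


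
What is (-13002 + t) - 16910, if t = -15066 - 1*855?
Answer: -45833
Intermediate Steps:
t = -15921 (t = -15066 - 855 = -15921)
(-13002 + t) - 16910 = (-13002 - 15921) - 16910 = -28923 - 16910 = -45833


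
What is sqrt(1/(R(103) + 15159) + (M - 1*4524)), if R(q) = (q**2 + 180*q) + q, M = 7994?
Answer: sqrt(6844009160281)/44411 ≈ 58.907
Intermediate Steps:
R(q) = q**2 + 181*q
sqrt(1/(R(103) + 15159) + (M - 1*4524)) = sqrt(1/(103*(181 + 103) + 15159) + (7994 - 1*4524)) = sqrt(1/(103*284 + 15159) + (7994 - 4524)) = sqrt(1/(29252 + 15159) + 3470) = sqrt(1/44411 + 3470) = sqrt(154106171/44411) = sqrt(6844009160281)/44411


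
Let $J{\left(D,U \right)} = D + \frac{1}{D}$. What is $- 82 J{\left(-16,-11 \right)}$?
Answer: $\frac{10537}{8} \approx 1317.1$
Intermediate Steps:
$- 82 J{\left(-16,-11 \right)} = - 82 \left(-16 + \frac{1}{-16}\right) = - 82 \left(-16 - \frac{1}{16}\right) = \left(-82\right) \left(- \frac{257}{16}\right) = \frac{10537}{8}$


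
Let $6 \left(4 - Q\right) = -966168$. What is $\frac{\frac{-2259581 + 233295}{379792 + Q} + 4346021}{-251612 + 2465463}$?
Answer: $\frac{1175215217509}{598651876612} \approx 1.9631$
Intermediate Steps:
$Q = 161032$ ($Q = 4 - -161028 = 4 + 161028 = 161032$)
$\frac{\frac{-2259581 + 233295}{379792 + Q} + 4346021}{-251612 + 2465463} = \frac{\frac{-2259581 + 233295}{379792 + 161032} + 4346021}{-251612 + 2465463} = \frac{- \frac{2026286}{540824} + 4346021}{2213851} = \left(\left(-2026286\right) \frac{1}{540824} + 4346021\right) \frac{1}{2213851} = \left(- \frac{1013143}{270412} + 4346021\right) \frac{1}{2213851} = \frac{1175215217509}{270412} \cdot \frac{1}{2213851} = \frac{1175215217509}{598651876612}$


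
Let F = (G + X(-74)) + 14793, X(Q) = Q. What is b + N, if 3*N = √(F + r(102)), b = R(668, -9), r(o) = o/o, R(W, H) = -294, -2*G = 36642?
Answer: -294 + I*√3601/3 ≈ -294.0 + 20.003*I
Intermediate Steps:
G = -18321 (G = -½*36642 = -18321)
r(o) = 1
b = -294
F = -3602 (F = (-18321 - 74) + 14793 = -18395 + 14793 = -3602)
N = I*√3601/3 (N = √(-3602 + 1)/3 = √(-3601)/3 = (I*√3601)/3 = I*√3601/3 ≈ 20.003*I)
b + N = -294 + I*√3601/3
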